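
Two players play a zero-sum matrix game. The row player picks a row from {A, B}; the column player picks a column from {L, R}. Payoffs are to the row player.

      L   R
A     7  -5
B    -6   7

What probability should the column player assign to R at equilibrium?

Row minima: A → -5, B → -6; maximin = -5.
Column maxima: L → 7, R → 7; minimax = 7.
-5 ≠ 7, so there is no saddle point; optimal play is mixed.
Let the row player play A with probability p. Expected payoff against L: 7p + (-6)(1−p) = 13p − 6; against R: (-5)p + 7(1−p) = −12p + 7.
Setting these equal: 13p − 6 = −12p + 7 ⇒ 25p = 13 ⇒ p = 13/25, and the value is (13)·(13/25) − 6 = 19/25.
For the column player: with q = P(L), equating A's and B's payoffs gives 12q − 5 = −13q + 7 ⇒ q = 12/25.

13/25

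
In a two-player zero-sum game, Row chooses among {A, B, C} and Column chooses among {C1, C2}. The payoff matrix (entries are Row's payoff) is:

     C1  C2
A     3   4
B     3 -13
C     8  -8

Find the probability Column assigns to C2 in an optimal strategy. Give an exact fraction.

Row minima: A → 3, B → -13, C → -8; maximin = 3.
Column maxima: C1 → 8, C2 → 4; minimax = 4.
3 ≠ 4, so there is no saddle point; optimal play is mixed.
B is strictly dominated by C, so Row never plays it.
On the remaining 2×2 (A, C vs C1, C2):
Let Row play A with probability p. Expected payoff against C1: 3p + 8(1−p) = −5p + 8; against C2: 4p + (-8)(1−p) = 12p − 8.
Setting these equal: −5p + 8 = 12p − 8 ⇒ −17p = -16 ⇒ p = 16/17, and the value is (-5)·(16/17) + 8 = 56/17.
For Column: with q = P(C1), equating A's and C's payoffs gives −q + 4 = 16q − 8 ⇒ q = 12/17.

5/17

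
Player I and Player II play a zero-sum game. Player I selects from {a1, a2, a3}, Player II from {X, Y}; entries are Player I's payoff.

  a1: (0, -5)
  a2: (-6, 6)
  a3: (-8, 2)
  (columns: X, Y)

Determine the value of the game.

Row minima: a1 → -5, a2 → -6, a3 → -8; maximin = -5.
Column maxima: X → 0, Y → 6; minimax = 0.
-5 ≠ 0, so there is no saddle point; optimal play is mixed.
a3 is strictly dominated by a2, so Player I never plays it.
On the remaining 2×2 (a1, a2 vs X, Y):
Let Player I play a1 with probability p. Expected payoff against X: 0p + (-6)(1−p) = 6p − 6; against Y: (-5)p + 6(1−p) = −11p + 6.
Setting these equal: 6p − 6 = −11p + 6 ⇒ 17p = 12 ⇒ p = 12/17, and the value is (6)·(12/17) − 6 = -30/17.
For Player II: with q = P(X), equating a1's and a2's payoffs gives 5q − 5 = −12q + 6 ⇒ q = 11/17.

-30/17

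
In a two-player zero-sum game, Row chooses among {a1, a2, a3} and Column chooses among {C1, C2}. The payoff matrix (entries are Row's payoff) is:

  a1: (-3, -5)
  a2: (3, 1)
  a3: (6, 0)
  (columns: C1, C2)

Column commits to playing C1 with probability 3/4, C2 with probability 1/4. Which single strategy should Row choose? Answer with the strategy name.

Expected payoff of a1: (3/4)·(-3) + (1/4)·(-5) = -7/2.
Expected payoff of a2: (3/4)·3 + (1/4)·1 = 5/2.
Expected payoff of a3: (3/4)·6 + (1/4)·0 = 9/2.
The largest is 9/2, so Row's best response is a3.

a3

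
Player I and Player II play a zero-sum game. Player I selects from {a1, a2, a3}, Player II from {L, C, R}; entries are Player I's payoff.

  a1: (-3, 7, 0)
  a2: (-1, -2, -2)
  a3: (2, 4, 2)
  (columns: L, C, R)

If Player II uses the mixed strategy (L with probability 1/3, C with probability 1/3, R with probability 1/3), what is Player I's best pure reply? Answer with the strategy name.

Expected payoff of a1: (1/3)·(-3) + (1/3)·7 + (1/3)·0 = 4/3.
Expected payoff of a2: (1/3)·(-1) + (1/3)·(-2) + (1/3)·(-2) = -5/3.
Expected payoff of a3: (1/3)·2 + (1/3)·4 + (1/3)·2 = 8/3.
The largest is 8/3, so Player I's best response is a3.

a3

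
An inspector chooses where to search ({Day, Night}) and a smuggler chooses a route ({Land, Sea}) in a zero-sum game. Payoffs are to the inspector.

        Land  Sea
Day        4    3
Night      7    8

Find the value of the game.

7

Row minima: Day → 3, Night → 7; maximin = 7.
Column maxima: Land → 7, Sea → 8; minimax = 7.
Since maximin = minimax = 7, there is a saddle point and the value is 7.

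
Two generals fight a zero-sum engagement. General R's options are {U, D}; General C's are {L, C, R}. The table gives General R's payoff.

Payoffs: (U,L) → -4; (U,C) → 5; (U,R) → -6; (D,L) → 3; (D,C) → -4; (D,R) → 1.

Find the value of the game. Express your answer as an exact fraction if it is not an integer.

Row minima: U → -6, D → -4; maximin = -4.
Column maxima: L → 3, C → 5, R → 1; minimax = 1.
-4 ≠ 1, so there is no saddle point; optimal play is mixed.
L is strictly dominated by R (it gives General R strictly more in every row), so General C never plays it.
On the remaining 2×2 (U, D vs C, R):
Let General R play U with probability p. Expected payoff against C: 5p + (-4)(1−p) = 9p − 4; against R: (-6)p + 1(1−p) = −7p + 1.
Setting these equal: 9p − 4 = −7p + 1 ⇒ 16p = 5 ⇒ p = 5/16, and the value is (9)·(5/16) − 4 = -19/16.
For General C: with q = P(C), equating U's and D's payoffs gives 11q − 6 = −5q + 1 ⇒ q = 7/16.

-19/16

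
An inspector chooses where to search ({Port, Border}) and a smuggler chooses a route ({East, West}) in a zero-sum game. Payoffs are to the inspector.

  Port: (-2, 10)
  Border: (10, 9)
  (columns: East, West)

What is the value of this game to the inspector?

118/13

Row minima: Port → -2, Border → 9; maximin = 9.
Column maxima: East → 10, West → 10; minimax = 10.
9 ≠ 10, so there is no saddle point; optimal play is mixed.
Let the inspector play Port with probability p. Expected payoff against East: (-2)p + 10(1−p) = −12p + 10; against West: 10p + 9(1−p) = p + 9.
Setting these equal: −12p + 10 = p + 9 ⇒ −13p = -1 ⇒ p = 1/13, and the value is (-12)·(1/13) + 10 = 118/13.
For the smuggler: with q = P(East), equating Port's and Border's payoffs gives −12q + 10 = q + 9 ⇒ q = 1/13.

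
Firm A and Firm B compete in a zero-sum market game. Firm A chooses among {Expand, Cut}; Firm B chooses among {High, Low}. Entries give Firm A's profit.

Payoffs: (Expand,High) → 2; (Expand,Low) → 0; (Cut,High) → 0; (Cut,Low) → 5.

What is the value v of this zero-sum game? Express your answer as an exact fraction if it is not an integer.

Row minima: Expand → 0, Cut → 0; maximin = 0.
Column maxima: High → 2, Low → 5; minimax = 2.
0 ≠ 2, so there is no saddle point; optimal play is mixed.
Let Firm A play Expand with probability p. Expected payoff against High: 2p + 0(1−p) = 2p; against Low: 0p + 5(1−p) = −5p + 5.
Setting these equal: 2p = −5p + 5 ⇒ 7p = 5 ⇒ p = 5/7, and the value is (2)·(5/7) = 10/7.
For Firm B: with q = P(High), equating Expand's and Cut's payoffs gives 2q = −5q + 5 ⇒ q = 5/7.

10/7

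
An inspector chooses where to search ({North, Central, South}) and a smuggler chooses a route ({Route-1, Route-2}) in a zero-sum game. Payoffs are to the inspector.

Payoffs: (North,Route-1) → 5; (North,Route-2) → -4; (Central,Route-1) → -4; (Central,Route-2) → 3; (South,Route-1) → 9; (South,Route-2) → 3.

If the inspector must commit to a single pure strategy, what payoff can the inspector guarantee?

Row minima: North → -4, Central → -4, South → 3.
The best of these is 3.

3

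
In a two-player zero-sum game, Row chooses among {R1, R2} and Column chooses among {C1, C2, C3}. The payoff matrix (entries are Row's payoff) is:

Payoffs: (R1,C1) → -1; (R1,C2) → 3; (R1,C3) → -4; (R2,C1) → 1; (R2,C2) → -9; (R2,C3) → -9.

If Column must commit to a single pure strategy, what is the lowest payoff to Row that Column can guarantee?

-4

Column maxima: C1 → 1, C2 → 3, C3 → -4.
The smallest of these is -4.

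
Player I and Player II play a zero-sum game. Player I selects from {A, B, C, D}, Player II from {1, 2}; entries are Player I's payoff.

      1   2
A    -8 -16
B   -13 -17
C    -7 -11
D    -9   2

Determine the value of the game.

-113/15

Row minima: A → -16, B → -17, C → -11, D → -9; maximin = -9.
Column maxima: 1 → -7, 2 → 2; minimax = -7.
-9 ≠ -7, so there is no saddle point; optimal play is mixed.
A is strictly dominated by C, so Player I never plays it.
B is strictly dominated by C, so Player I never plays it.
On the remaining 2×2 (C, D vs 1, 2):
Let Player I play C with probability p. Expected payoff against 1: (-7)p + (-9)(1−p) = 2p − 9; against 2: (-11)p + 2(1−p) = −13p + 2.
Setting these equal: 2p − 9 = −13p + 2 ⇒ 15p = 11 ⇒ p = 11/15, and the value is (2)·(11/15) − 9 = -113/15.
For Player II: with q = P(1), equating C's and D's payoffs gives 4q − 11 = −11q + 2 ⇒ q = 13/15.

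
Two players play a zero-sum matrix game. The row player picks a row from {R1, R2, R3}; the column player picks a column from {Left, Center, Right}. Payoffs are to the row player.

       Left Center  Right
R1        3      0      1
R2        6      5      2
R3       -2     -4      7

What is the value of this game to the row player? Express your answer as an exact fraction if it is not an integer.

Row minima: R1 → 0, R2 → 2, R3 → -4; maximin = 2.
Column maxima: Left → 6, Center → 5, Right → 7; minimax = 5.
2 ≠ 5, so there is no saddle point; optimal play is mixed.
R1 is strictly dominated by R2, so the row player never plays it.
Left is strictly dominated by Center (it gives the row player strictly more in every row), so the column player never plays it.
On the remaining 2×2 (R2, R3 vs Center, Right):
Let the row player play R2 with probability p. Expected payoff against Center: 5p + (-4)(1−p) = 9p − 4; against Right: 2p + 7(1−p) = −5p + 7.
Setting these equal: 9p − 4 = −5p + 7 ⇒ 14p = 11 ⇒ p = 11/14, and the value is (9)·(11/14) − 4 = 43/14.
For the column player: with q = P(Center), equating R2's and R3's payoffs gives 3q + 2 = −11q + 7 ⇒ q = 5/14.

43/14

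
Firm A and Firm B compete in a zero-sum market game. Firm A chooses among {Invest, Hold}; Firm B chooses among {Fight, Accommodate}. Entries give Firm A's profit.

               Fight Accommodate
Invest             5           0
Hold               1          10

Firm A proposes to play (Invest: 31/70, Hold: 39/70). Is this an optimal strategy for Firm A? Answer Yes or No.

No

Against Fight this mix gives (31/70)·5 + (39/70)·1 = 97/35.
Against Accommodate this mix gives (31/70)·0 + (39/70)·10 = 39/7.
Firm B will play Fight, holding Firm A to 97/35. Shifting weight toward the row that does better against Fight would raise this floor (the equalizing mix achieves 25/7 against both Fight and Accommodate), so the proposed strategy is not optimal.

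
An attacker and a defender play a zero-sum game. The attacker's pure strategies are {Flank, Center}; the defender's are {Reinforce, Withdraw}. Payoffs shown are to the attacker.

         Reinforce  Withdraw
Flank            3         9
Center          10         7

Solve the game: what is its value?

Row minima: Flank → 3, Center → 7; maximin = 7.
Column maxima: Reinforce → 10, Withdraw → 9; minimax = 9.
7 ≠ 9, so there is no saddle point; optimal play is mixed.
Let the attacker play Flank with probability p. Expected payoff against Reinforce: 3p + 10(1−p) = −7p + 10; against Withdraw: 9p + 7(1−p) = 2p + 7.
Setting these equal: −7p + 10 = 2p + 7 ⇒ −9p = -3 ⇒ p = 1/3, and the value is (-7)·(1/3) + 10 = 23/3.
For the defender: with q = P(Reinforce), equating Flank's and Center's payoffs gives −6q + 9 = 3q + 7 ⇒ q = 2/9.

23/3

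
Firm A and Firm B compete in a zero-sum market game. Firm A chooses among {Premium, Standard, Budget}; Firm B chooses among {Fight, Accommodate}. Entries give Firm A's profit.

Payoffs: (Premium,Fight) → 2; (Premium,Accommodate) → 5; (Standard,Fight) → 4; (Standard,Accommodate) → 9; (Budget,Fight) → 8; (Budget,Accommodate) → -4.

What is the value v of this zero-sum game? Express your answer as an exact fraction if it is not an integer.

Row minima: Premium → 2, Standard → 4, Budget → -4; maximin = 4.
Column maxima: Fight → 8, Accommodate → 9; minimax = 8.
4 ≠ 8, so there is no saddle point; optimal play is mixed.
Premium is strictly dominated by Standard, so Firm A never plays it.
On the remaining 2×2 (Standard, Budget vs Fight, Accommodate):
Let Firm A play Standard with probability p. Expected payoff against Fight: 4p + 8(1−p) = −4p + 8; against Accommodate: 9p + (-4)(1−p) = 13p − 4.
Setting these equal: −4p + 8 = 13p − 4 ⇒ −17p = -12 ⇒ p = 12/17, and the value is (-4)·(12/17) + 8 = 88/17.
For Firm B: with q = P(Fight), equating Standard's and Budget's payoffs gives −5q + 9 = 12q − 4 ⇒ q = 13/17.

88/17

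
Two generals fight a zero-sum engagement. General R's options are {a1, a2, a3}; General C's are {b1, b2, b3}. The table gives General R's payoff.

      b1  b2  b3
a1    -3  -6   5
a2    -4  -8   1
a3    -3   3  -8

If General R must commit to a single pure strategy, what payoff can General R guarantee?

-6

Row minima: a1 → -6, a2 → -8, a3 → -8.
The best of these is -6.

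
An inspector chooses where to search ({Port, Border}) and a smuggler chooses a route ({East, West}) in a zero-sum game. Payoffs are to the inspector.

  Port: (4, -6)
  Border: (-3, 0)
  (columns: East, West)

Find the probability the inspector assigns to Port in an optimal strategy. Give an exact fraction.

3/13

Row minima: Port → -6, Border → -3; maximin = -3.
Column maxima: East → 4, West → 0; minimax = 0.
-3 ≠ 0, so there is no saddle point; optimal play is mixed.
Let the inspector play Port with probability p. Expected payoff against East: 4p + (-3)(1−p) = 7p − 3; against West: (-6)p + 0(1−p) = −6p.
Setting these equal: 7p − 3 = −6p ⇒ 13p = 3 ⇒ p = 3/13, and the value is (7)·(3/13) − 3 = -18/13.
For the smuggler: with q = P(East), equating Port's and Border's payoffs gives 10q − 6 = −3q ⇒ q = 6/13.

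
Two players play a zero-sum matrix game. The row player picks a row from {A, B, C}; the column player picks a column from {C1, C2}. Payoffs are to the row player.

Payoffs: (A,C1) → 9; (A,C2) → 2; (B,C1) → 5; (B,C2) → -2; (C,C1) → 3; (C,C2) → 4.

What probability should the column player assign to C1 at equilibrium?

Row minima: A → 2, B → -2, C → 3; maximin = 3.
Column maxima: C1 → 9, C2 → 4; minimax = 4.
3 ≠ 4, so there is no saddle point; optimal play is mixed.
B is strictly dominated by A, so the row player never plays it.
On the remaining 2×2 (A, C vs C1, C2):
Let the row player play A with probability p. Expected payoff against C1: 9p + 3(1−p) = 6p + 3; against C2: 2p + 4(1−p) = −2p + 4.
Setting these equal: 6p + 3 = −2p + 4 ⇒ 8p = 1 ⇒ p = 1/8, and the value is (6)·(1/8) + 3 = 15/4.
For the column player: with q = P(C1), equating A's and C's payoffs gives 7q + 2 = −q + 4 ⇒ q = 1/4.

1/4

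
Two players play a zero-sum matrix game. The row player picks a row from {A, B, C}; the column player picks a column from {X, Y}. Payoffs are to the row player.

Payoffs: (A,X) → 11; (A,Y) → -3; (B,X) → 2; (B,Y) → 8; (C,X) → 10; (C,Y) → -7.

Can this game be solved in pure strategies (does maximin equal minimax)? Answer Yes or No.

Row minima: A → -3, B → 2, C → -7; maximin = 2.
Column maxima: X → 11, Y → 8; minimax = 8.
2 ≠ 8, so no pure-strategy equilibrium exists.

No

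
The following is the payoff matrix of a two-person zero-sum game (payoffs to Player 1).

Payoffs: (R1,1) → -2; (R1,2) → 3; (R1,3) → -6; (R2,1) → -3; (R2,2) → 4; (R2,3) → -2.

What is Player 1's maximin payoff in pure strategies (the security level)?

-3

Row minima: R1 → -6, R2 → -3.
The best of these is -3.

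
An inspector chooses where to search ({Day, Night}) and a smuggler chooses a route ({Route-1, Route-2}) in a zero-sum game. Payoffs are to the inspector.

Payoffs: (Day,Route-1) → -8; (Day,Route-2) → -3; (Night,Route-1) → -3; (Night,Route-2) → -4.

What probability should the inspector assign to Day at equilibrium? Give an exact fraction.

1/6

Row minima: Day → -8, Night → -4; maximin = -4.
Column maxima: Route-1 → -3, Route-2 → -3; minimax = -3.
-4 ≠ -3, so there is no saddle point; optimal play is mixed.
Let the inspector play Day with probability p. Expected payoff against Route-1: (-8)p + (-3)(1−p) = −5p − 3; against Route-2: (-3)p + (-4)(1−p) = p − 4.
Setting these equal: −5p − 3 = p − 4 ⇒ −6p = -1 ⇒ p = 1/6, and the value is (-5)·(1/6) − 3 = -23/6.
For the smuggler: with q = P(Route-1), equating Day's and Night's payoffs gives −5q − 3 = q − 4 ⇒ q = 1/6.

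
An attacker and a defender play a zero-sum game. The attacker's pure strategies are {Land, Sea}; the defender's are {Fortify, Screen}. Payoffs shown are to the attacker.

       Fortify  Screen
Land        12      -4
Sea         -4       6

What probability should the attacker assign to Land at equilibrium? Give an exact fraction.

Row minima: Land → -4, Sea → -4; maximin = -4.
Column maxima: Fortify → 12, Screen → 6; minimax = 6.
-4 ≠ 6, so there is no saddle point; optimal play is mixed.
Let the attacker play Land with probability p. Expected payoff against Fortify: 12p + (-4)(1−p) = 16p − 4; against Screen: (-4)p + 6(1−p) = −10p + 6.
Setting these equal: 16p − 4 = −10p + 6 ⇒ 26p = 10 ⇒ p = 5/13, and the value is (16)·(5/13) − 4 = 28/13.
For the defender: with q = P(Fortify), equating Land's and Sea's payoffs gives 16q − 4 = −10q + 6 ⇒ q = 5/13.

5/13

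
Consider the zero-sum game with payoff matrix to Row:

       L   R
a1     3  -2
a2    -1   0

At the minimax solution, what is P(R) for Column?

2/3

Row minima: a1 → -2, a2 → -1; maximin = -1.
Column maxima: L → 3, R → 0; minimax = 0.
-1 ≠ 0, so there is no saddle point; optimal play is mixed.
Let Row play a1 with probability p. Expected payoff against L: 3p + (-1)(1−p) = 4p − 1; against R: (-2)p + 0(1−p) = −2p.
Setting these equal: 4p − 1 = −2p ⇒ 6p = 1 ⇒ p = 1/6, and the value is (4)·(1/6) − 1 = -1/3.
For Column: with q = P(L), equating a1's and a2's payoffs gives 5q − 2 = −q ⇒ q = 1/3.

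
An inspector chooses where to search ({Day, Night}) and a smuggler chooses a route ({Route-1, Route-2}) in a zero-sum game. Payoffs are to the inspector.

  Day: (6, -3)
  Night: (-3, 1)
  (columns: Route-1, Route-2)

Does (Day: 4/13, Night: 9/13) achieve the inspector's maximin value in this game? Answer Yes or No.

Yes

Against Route-1 this mix gives (4/13)·6 + (9/13)·(-3) = -3/13.
Against Route-2 this mix gives (4/13)·(-3) + (9/13)·1 = -3/13.
All of the smuggler's active replies (Route-1, Route-2) yield -3/13, and no column does worse for the inspector. The mix makes the smuggler indifferent and guarantees -3/13, so it is optimal.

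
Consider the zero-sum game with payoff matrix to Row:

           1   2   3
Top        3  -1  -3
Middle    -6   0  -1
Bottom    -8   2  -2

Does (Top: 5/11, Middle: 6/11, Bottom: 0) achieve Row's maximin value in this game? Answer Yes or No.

Against 1 this mix gives (5/11)·3 + (6/11)·(-6) = -21/11.
Against 2 this mix gives (5/11)·(-1) + (6/11)·0 = -5/11.
Against 3 this mix gives (5/11)·(-3) + (6/11)·(-1) = -21/11.
All of Column's active replies (1, 3) yield -21/11, and no column does worse for Row. The mix makes Column indifferent and guarantees -21/11, so it is optimal.

Yes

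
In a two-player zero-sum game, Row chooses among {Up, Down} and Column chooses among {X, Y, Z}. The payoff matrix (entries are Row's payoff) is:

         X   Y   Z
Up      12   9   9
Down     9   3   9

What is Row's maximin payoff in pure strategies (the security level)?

Row minima: Up → 9, Down → 3.
The best of these is 9.

9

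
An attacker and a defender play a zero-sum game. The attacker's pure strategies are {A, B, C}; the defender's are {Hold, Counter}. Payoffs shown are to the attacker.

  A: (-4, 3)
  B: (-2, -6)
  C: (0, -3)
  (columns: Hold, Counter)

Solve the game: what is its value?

-6/5

Row minima: A → -4, B → -6, C → -3; maximin = -3.
Column maxima: Hold → 0, Counter → 3; minimax = 0.
-3 ≠ 0, so there is no saddle point; optimal play is mixed.
B is strictly dominated by C, so the attacker never plays it.
On the remaining 2×2 (A, C vs Hold, Counter):
Let the attacker play A with probability p. Expected payoff against Hold: (-4)p + 0(1−p) = −4p; against Counter: 3p + (-3)(1−p) = 6p − 3.
Setting these equal: −4p = 6p − 3 ⇒ −10p = -3 ⇒ p = 3/10, and the value is (-4)·(3/10) = -6/5.
For the defender: with q = P(Hold), equating A's and C's payoffs gives −7q + 3 = 3q − 3 ⇒ q = 3/5.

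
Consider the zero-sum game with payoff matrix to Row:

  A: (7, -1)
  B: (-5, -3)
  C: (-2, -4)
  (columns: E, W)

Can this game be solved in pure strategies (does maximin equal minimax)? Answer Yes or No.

Yes

Row minima: A → -1, B → -5, C → -4; maximin = -1.
Column maxima: E → 7, W → -1; minimax = -1.
maximin = minimax = -1, so a saddle point exists.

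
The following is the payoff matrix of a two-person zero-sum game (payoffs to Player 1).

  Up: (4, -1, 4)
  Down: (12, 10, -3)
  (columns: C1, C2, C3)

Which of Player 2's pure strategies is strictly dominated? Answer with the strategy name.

C1

C2 holds Player 1's payoff strictly below C1 in every row: -1 < 4, 10 < 12.
So C1 is strictly dominated for Player 2.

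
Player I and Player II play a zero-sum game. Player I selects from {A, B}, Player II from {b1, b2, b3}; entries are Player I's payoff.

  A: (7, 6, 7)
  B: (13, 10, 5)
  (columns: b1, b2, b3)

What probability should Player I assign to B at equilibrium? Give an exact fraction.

1/6

Row minima: A → 6, B → 5; maximin = 6.
Column maxima: b1 → 13, b2 → 10, b3 → 7; minimax = 7.
6 ≠ 7, so there is no saddle point; optimal play is mixed.
b1 is strictly dominated by b2 (it gives Player I strictly more in every row), so Player II never plays it.
On the remaining 2×2 (A, B vs b2, b3):
Let Player I play A with probability p. Expected payoff against b2: 6p + 10(1−p) = −4p + 10; against b3: 7p + 5(1−p) = 2p + 5.
Setting these equal: −4p + 10 = 2p + 5 ⇒ −6p = -5 ⇒ p = 5/6, and the value is (-4)·(5/6) + 10 = 20/3.
For Player II: with q = P(b2), equating A's and B's payoffs gives −q + 7 = 5q + 5 ⇒ q = 1/3.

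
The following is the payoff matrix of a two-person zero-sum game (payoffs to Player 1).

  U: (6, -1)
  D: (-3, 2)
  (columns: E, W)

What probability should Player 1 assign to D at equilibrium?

7/12

Row minima: U → -1, D → -3; maximin = -1.
Column maxima: E → 6, W → 2; minimax = 2.
-1 ≠ 2, so there is no saddle point; optimal play is mixed.
Let Player 1 play U with probability p. Expected payoff against E: 6p + (-3)(1−p) = 9p − 3; against W: (-1)p + 2(1−p) = −3p + 2.
Setting these equal: 9p − 3 = −3p + 2 ⇒ 12p = 5 ⇒ p = 5/12, and the value is (9)·(5/12) − 3 = 3/4.
For Player 2: with q = P(E), equating U's and D's payoffs gives 7q − 1 = −5q + 2 ⇒ q = 1/4.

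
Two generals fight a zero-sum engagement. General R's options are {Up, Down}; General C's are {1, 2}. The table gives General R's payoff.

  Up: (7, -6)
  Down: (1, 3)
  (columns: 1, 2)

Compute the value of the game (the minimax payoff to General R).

Row minima: Up → -6, Down → 1; maximin = 1.
Column maxima: 1 → 7, 2 → 3; minimax = 3.
1 ≠ 3, so there is no saddle point; optimal play is mixed.
Let General R play Up with probability p. Expected payoff against 1: 7p + 1(1−p) = 6p + 1; against 2: (-6)p + 3(1−p) = −9p + 3.
Setting these equal: 6p + 1 = −9p + 3 ⇒ 15p = 2 ⇒ p = 2/15, and the value is (6)·(2/15) + 1 = 9/5.
For General C: with q = P(1), equating Up's and Down's payoffs gives 13q − 6 = −2q + 3 ⇒ q = 3/5.

9/5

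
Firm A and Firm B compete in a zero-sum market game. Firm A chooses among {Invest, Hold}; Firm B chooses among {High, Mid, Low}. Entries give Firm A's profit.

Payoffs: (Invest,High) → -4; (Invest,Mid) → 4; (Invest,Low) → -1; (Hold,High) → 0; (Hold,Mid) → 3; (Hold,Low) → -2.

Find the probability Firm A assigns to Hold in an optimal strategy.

3/5

Row minima: Invest → -4, Hold → -2; maximin = -2.
Column maxima: High → 0, Mid → 4, Low → -1; minimax = -1.
-2 ≠ -1, so there is no saddle point; optimal play is mixed.
Mid is strictly dominated by High (it gives Firm A strictly more in every row), so Firm B never plays it.
On the remaining 2×2 (Invest, Hold vs High, Low):
Let Firm A play Invest with probability p. Expected payoff against High: (-4)p + 0(1−p) = −4p; against Low: (-1)p + (-2)(1−p) = p − 2.
Setting these equal: −4p = p − 2 ⇒ −5p = -2 ⇒ p = 2/5, and the value is (-4)·(2/5) = -8/5.
For Firm B: with q = P(High), equating Invest's and Hold's payoffs gives −3q − 1 = 2q − 2 ⇒ q = 1/5.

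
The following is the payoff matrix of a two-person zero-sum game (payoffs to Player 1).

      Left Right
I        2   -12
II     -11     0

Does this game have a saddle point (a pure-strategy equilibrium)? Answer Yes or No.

Row minima: I → -12, II → -11; maximin = -11.
Column maxima: Left → 2, Right → 0; minimax = 0.
-11 ≠ 0, so no pure-strategy equilibrium exists.

No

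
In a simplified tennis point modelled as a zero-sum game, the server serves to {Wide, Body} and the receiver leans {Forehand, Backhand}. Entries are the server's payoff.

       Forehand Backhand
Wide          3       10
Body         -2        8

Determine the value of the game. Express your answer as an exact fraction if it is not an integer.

Row minima: Wide → 3, Body → -2; maximin = 3.
Column maxima: Forehand → 3, Backhand → 10; minimax = 3.
Since maximin = minimax = 3, there is a saddle point and the value is 3.

3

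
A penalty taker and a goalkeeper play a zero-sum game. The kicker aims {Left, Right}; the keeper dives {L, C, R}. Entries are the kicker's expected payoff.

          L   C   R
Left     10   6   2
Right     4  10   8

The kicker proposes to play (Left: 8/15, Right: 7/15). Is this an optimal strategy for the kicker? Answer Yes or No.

Against L this mix gives (8/15)·10 + (7/15)·4 = 36/5.
Against C this mix gives (8/15)·6 + (7/15)·10 = 118/15.
Against R this mix gives (8/15)·2 + (7/15)·8 = 24/5.
The keeper will play R, holding the kicker to 24/5. Shifting weight toward the row that does better against R would raise this floor (the equalizing mix achieves 6 against both R and L), so the proposed strategy is not optimal.

No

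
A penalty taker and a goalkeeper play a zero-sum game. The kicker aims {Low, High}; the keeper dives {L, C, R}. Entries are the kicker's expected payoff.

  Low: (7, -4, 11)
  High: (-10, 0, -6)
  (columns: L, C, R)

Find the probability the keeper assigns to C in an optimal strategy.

Row minima: Low → -4, High → -10; maximin = -4.
Column maxima: L → 7, C → 0, R → 11; minimax = 0.
-4 ≠ 0, so there is no saddle point; optimal play is mixed.
R is strictly dominated by L (it gives the kicker strictly more in every row), so the keeper never plays it.
On the remaining 2×2 (Low, High vs L, C):
Let the kicker play Low with probability p. Expected payoff against L: 7p + (-10)(1−p) = 17p − 10; against C: (-4)p + 0(1−p) = −4p.
Setting these equal: 17p − 10 = −4p ⇒ 21p = 10 ⇒ p = 10/21, and the value is (17)·(10/21) − 10 = -40/21.
For the keeper: with q = P(L), equating Low's and High's payoffs gives 11q − 4 = −10q ⇒ q = 4/21.

17/21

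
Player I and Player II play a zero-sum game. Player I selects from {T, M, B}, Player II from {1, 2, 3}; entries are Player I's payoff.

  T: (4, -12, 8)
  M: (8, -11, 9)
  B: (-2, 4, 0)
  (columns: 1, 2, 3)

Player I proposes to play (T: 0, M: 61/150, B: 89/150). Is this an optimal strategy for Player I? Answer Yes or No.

No

Against 1 this mix gives (61/150)·8 + (89/150)·(-2) = 31/15.
Against 2 this mix gives (61/150)·(-11) + (89/150)·4 = -21/10.
Against 3 this mix gives (61/150)·9 + (89/150)·0 = 183/50.
Player II will play 2, holding Player I to -21/10. Shifting weight toward the row that does better against 2 would raise this floor (the equalizing mix achieves 2/5 against both 2 and 1), so the proposed strategy is not optimal.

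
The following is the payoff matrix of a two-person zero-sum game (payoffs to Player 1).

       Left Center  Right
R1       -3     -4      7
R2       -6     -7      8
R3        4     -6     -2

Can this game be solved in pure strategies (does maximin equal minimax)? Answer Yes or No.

Yes

Row minima: R1 → -4, R2 → -7, R3 → -6; maximin = -4.
Column maxima: Left → 4, Center → -4, Right → 8; minimax = -4.
maximin = minimax = -4, so a saddle point exists.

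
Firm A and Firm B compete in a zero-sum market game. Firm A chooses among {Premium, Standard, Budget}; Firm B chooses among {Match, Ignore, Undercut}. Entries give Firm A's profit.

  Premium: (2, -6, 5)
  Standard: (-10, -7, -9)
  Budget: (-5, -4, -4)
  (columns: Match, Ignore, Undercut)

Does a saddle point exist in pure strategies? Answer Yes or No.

Row minima: Premium → -6, Standard → -10, Budget → -5; maximin = -5.
Column maxima: Match → 2, Ignore → -4, Undercut → 5; minimax = -4.
-5 ≠ -4, so no pure-strategy equilibrium exists.

No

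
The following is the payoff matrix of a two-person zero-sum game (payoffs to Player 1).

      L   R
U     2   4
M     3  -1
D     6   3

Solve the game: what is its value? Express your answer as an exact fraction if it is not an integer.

18/5

Row minima: U → 2, M → -1, D → 3; maximin = 3.
Column maxima: L → 6, R → 4; minimax = 4.
3 ≠ 4, so there is no saddle point; optimal play is mixed.
M is strictly dominated by D, so Player 1 never plays it.
On the remaining 2×2 (U, D vs L, R):
Let Player 1 play U with probability p. Expected payoff against L: 2p + 6(1−p) = −4p + 6; against R: 4p + 3(1−p) = p + 3.
Setting these equal: −4p + 6 = p + 3 ⇒ −5p = -3 ⇒ p = 3/5, and the value is (-4)·(3/5) + 6 = 18/5.
For Player 2: with q = P(L), equating U's and D's payoffs gives −2q + 4 = 3q + 3 ⇒ q = 1/5.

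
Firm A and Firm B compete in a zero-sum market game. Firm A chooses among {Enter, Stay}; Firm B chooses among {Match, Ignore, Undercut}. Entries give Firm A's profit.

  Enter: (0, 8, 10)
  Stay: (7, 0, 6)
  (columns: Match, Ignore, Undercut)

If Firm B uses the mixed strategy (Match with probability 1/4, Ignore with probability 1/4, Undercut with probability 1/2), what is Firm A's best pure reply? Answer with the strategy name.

Enter

Expected payoff of Enter: (1/4)·0 + (1/4)·8 + (1/2)·10 = 7.
Expected payoff of Stay: (1/4)·7 + (1/4)·0 + (1/2)·6 = 19/4.
The largest is 7, so Firm A's best response is Enter.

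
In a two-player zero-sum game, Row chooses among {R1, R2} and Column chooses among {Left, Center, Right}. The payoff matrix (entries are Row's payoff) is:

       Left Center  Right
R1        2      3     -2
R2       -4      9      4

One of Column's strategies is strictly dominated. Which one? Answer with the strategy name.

Center

Left holds Row's payoff strictly below Center in every row: 2 < 3, -4 < 9.
So Center is strictly dominated for Column.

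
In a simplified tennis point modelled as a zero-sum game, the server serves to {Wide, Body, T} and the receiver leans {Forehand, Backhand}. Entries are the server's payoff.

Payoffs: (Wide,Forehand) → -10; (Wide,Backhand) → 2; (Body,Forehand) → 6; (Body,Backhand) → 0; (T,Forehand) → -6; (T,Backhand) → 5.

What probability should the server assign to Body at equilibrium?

Row minima: Wide → -10, Body → 0, T → -6; maximin = 0.
Column maxima: Forehand → 6, Backhand → 5; minimax = 5.
0 ≠ 5, so there is no saddle point; optimal play is mixed.
Wide is strictly dominated by T, so the server never plays it.
On the remaining 2×2 (Body, T vs Forehand, Backhand):
Let the server play Body with probability p. Expected payoff against Forehand: 6p + (-6)(1−p) = 12p − 6; against Backhand: 0p + 5(1−p) = −5p + 5.
Setting these equal: 12p − 6 = −5p + 5 ⇒ 17p = 11 ⇒ p = 11/17, and the value is (12)·(11/17) − 6 = 30/17.
For the receiver: with q = P(Forehand), equating Body's and T's payoffs gives 6q = −11q + 5 ⇒ q = 5/17.

11/17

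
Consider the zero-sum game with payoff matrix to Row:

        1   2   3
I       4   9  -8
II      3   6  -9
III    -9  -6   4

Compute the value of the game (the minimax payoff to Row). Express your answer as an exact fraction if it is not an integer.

Row minima: I → -8, II → -9, III → -9; maximin = -8.
Column maxima: 1 → 4, 2 → 9, 3 → 4; minimax = 4.
-8 ≠ 4, so there is no saddle point; optimal play is mixed.
II is strictly dominated by I, so Row never plays it.
2 is strictly dominated by 1 (it gives Row strictly more in every row), so Column never plays it.
On the remaining 2×2 (I, III vs 1, 3):
Let Row play I with probability p. Expected payoff against 1: 4p + (-9)(1−p) = 13p − 9; against 3: (-8)p + 4(1−p) = −12p + 4.
Setting these equal: 13p − 9 = −12p + 4 ⇒ 25p = 13 ⇒ p = 13/25, and the value is (13)·(13/25) − 9 = -56/25.
For Column: with q = P(1), equating I's and III's payoffs gives 12q − 8 = −13q + 4 ⇒ q = 12/25.

-56/25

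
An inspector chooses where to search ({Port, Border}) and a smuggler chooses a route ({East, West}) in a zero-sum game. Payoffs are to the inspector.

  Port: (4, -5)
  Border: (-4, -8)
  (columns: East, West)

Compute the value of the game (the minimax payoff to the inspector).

-5

Row minima: Port → -5, Border → -8; maximin = -5.
Column maxima: East → 4, West → -5; minimax = -5.
Since maximin = minimax = -5, there is a saddle point and the value is -5.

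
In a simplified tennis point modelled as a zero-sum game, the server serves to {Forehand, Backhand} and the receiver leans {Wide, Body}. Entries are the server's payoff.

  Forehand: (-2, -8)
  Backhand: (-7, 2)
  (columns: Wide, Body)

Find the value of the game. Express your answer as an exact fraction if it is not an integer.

-4

Row minima: Forehand → -8, Backhand → -7; maximin = -7.
Column maxima: Wide → -2, Body → 2; minimax = -2.
-7 ≠ -2, so there is no saddle point; optimal play is mixed.
Let the server play Forehand with probability p. Expected payoff against Wide: (-2)p + (-7)(1−p) = 5p − 7; against Body: (-8)p + 2(1−p) = −10p + 2.
Setting these equal: 5p − 7 = −10p + 2 ⇒ 15p = 9 ⇒ p = 3/5, and the value is (5)·(3/5) − 7 = -4.
For the receiver: with q = P(Wide), equating Forehand's and Backhand's payoffs gives 6q − 8 = −9q + 2 ⇒ q = 2/3.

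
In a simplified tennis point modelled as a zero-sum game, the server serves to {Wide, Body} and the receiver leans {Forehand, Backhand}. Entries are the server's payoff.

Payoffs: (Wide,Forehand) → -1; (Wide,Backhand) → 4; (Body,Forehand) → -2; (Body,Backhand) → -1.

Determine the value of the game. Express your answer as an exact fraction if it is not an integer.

Row minima: Wide → -1, Body → -2; maximin = -1.
Column maxima: Forehand → -1, Backhand → 4; minimax = -1.
Since maximin = minimax = -1, there is a saddle point and the value is -1.

-1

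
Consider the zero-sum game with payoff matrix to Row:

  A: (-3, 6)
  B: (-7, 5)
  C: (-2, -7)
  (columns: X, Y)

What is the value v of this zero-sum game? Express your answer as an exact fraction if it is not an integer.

-33/14

Row minima: A → -3, B → -7, C → -7; maximin = -3.
Column maxima: X → -2, Y → 6; minimax = -2.
-3 ≠ -2, so there is no saddle point; optimal play is mixed.
B is strictly dominated by A, so Row never plays it.
On the remaining 2×2 (A, C vs X, Y):
Let Row play A with probability p. Expected payoff against X: (-3)p + (-2)(1−p) = −p − 2; against Y: 6p + (-7)(1−p) = 13p − 7.
Setting these equal: −p − 2 = 13p − 7 ⇒ −14p = -5 ⇒ p = 5/14, and the value is (-1)·(5/14) − 2 = -33/14.
For Column: with q = P(X), equating A's and C's payoffs gives −9q + 6 = 5q − 7 ⇒ q = 13/14.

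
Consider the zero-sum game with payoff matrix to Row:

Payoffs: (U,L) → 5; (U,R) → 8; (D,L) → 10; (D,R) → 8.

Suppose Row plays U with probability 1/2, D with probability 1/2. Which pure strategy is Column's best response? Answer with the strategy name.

L

If Column plays L, Row's expected payoff is (1/2)·5 + (1/2)·10 = 15/2.
If Column plays R, Row's expected payoff is (1/2)·8 + (1/2)·8 = 8.
Column minimizes Row's payoff; the smallest is 15/2, so the best response is L.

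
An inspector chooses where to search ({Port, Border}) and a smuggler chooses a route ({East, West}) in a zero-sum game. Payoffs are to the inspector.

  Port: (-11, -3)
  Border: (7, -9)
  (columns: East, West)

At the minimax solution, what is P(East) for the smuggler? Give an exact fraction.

1/4

Row minima: Port → -11, Border → -9; maximin = -9.
Column maxima: East → 7, West → -3; minimax = -3.
-9 ≠ -3, so there is no saddle point; optimal play is mixed.
Let the inspector play Port with probability p. Expected payoff against East: (-11)p + 7(1−p) = −18p + 7; against West: (-3)p + (-9)(1−p) = 6p − 9.
Setting these equal: −18p + 7 = 6p − 9 ⇒ −24p = -16 ⇒ p = 2/3, and the value is (-18)·(2/3) + 7 = -5.
For the smuggler: with q = P(East), equating Port's and Border's payoffs gives −8q − 3 = 16q − 9 ⇒ q = 1/4.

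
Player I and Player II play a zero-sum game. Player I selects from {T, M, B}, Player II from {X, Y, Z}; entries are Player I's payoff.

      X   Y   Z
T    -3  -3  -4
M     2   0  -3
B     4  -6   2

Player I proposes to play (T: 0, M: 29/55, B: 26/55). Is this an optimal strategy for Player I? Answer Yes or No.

Against X this mix gives (29/55)·2 + (26/55)·4 = 162/55.
Against Y this mix gives (29/55)·0 + (26/55)·(-6) = -156/55.
Against Z this mix gives (29/55)·(-3) + (26/55)·2 = -7/11.
Player II will play Y, holding Player I to -156/55. Shifting weight toward the row that does better against Y would raise this floor (the equalizing mix achieves -18/11 against both Y and Z), so the proposed strategy is not optimal.

No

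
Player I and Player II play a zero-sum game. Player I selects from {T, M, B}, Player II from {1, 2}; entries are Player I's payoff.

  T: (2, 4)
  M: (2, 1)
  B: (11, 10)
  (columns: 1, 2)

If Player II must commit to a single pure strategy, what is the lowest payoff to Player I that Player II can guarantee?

Column maxima: 1 → 11, 2 → 10.
The smallest of these is 10.

10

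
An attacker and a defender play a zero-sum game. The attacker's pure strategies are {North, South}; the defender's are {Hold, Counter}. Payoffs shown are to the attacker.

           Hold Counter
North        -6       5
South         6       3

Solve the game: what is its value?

24/7

Row minima: North → -6, South → 3; maximin = 3.
Column maxima: Hold → 6, Counter → 5; minimax = 5.
3 ≠ 5, so there is no saddle point; optimal play is mixed.
Let the attacker play North with probability p. Expected payoff against Hold: (-6)p + 6(1−p) = −12p + 6; against Counter: 5p + 3(1−p) = 2p + 3.
Setting these equal: −12p + 6 = 2p + 3 ⇒ −14p = -3 ⇒ p = 3/14, and the value is (-12)·(3/14) + 6 = 24/7.
For the defender: with q = P(Hold), equating North's and South's payoffs gives −11q + 5 = 3q + 3 ⇒ q = 1/7.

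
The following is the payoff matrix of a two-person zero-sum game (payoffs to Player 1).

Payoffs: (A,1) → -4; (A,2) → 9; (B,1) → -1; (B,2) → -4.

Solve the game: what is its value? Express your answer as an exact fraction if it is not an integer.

Row minima: A → -4, B → -4; maximin = -4.
Column maxima: 1 → -1, 2 → 9; minimax = -1.
-4 ≠ -1, so there is no saddle point; optimal play is mixed.
Let Player 1 play A with probability p. Expected payoff against 1: (-4)p + (-1)(1−p) = −3p − 1; against 2: 9p + (-4)(1−p) = 13p − 4.
Setting these equal: −3p − 1 = 13p − 4 ⇒ −16p = -3 ⇒ p = 3/16, and the value is (-3)·(3/16) − 1 = -25/16.
For Player 2: with q = P(1), equating A's and B's payoffs gives −13q + 9 = 3q − 4 ⇒ q = 13/16.

-25/16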